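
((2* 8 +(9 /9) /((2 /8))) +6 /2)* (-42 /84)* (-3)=69 /2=34.50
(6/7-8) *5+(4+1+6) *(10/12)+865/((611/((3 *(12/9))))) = -535945/25662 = -20.88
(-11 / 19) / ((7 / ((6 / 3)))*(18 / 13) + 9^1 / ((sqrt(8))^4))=-9152 / 78831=-0.12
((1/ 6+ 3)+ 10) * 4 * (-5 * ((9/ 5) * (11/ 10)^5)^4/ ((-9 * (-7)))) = -12914781652720354496631597/ 43750000000000000000000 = -295.20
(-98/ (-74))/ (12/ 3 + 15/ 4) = 196/ 1147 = 0.17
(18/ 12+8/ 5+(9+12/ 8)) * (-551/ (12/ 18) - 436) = -17170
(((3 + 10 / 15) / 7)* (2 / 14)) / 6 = 11 / 882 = 0.01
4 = 4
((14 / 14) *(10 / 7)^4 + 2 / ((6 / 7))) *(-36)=-561684 / 2401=-233.94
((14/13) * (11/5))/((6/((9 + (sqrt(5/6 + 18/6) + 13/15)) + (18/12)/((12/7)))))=77 * sqrt(138)/1170 + 99253/23400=5.01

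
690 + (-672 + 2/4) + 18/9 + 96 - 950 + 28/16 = -3327/4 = -831.75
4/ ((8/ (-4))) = -2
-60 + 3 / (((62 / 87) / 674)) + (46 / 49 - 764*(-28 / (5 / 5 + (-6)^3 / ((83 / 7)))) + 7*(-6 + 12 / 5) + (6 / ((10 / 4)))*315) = 24599541789 / 10853255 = 2266.56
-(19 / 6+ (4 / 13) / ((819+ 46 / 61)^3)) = -30884263431728419 / 9752925292509750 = -3.17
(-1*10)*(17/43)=-170/43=-3.95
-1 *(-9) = 9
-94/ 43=-2.19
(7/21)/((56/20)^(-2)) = 196/75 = 2.61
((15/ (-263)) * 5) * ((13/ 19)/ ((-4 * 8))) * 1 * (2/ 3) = 325/ 79952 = 0.00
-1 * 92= -92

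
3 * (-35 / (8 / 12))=-315 / 2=-157.50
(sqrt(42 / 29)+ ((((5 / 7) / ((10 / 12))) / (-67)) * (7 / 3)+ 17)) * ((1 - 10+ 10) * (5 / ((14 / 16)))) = 40 * sqrt(1218) / 203+ 45480 / 469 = 103.85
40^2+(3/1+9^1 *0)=1603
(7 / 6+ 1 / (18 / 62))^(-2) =324 / 6889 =0.05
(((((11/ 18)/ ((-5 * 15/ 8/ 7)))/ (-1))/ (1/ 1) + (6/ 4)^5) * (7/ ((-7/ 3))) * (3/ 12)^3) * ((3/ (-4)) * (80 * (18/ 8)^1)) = 521643/ 10240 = 50.94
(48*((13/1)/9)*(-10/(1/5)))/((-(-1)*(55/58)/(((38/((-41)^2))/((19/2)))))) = -482560/55473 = -8.70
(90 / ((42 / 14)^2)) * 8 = 80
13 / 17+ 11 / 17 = 24 / 17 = 1.41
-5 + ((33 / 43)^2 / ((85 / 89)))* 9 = 86464 / 157165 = 0.55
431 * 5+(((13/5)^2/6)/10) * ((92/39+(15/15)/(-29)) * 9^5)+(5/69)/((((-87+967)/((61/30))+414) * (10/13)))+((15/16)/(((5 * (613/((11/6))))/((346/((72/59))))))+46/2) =8942637588719249851/506875743216000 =17642.66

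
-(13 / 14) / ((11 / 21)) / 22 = -39 / 484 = -0.08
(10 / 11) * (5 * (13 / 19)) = 650 / 209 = 3.11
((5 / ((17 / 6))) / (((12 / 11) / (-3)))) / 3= -55 / 34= -1.62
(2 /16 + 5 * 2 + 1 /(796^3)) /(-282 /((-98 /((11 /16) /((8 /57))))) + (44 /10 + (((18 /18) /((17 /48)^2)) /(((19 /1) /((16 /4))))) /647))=8889678189490634690 /16241198780624839177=0.55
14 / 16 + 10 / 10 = 15 / 8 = 1.88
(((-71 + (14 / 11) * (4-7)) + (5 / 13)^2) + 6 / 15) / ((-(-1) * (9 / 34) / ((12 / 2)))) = -15647752 / 9295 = -1683.46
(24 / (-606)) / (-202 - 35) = 4 / 23937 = 0.00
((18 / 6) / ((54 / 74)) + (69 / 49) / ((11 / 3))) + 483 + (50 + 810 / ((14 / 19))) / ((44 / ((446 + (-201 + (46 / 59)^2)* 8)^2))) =2055844630678291394 / 58781318211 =34974456.06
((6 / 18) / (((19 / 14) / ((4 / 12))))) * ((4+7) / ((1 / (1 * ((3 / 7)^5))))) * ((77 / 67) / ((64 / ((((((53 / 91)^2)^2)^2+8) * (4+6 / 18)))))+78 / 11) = 507698686470163019049 / 5054291529977905176416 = 0.10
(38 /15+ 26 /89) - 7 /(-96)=41273 /14240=2.90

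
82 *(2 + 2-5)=-82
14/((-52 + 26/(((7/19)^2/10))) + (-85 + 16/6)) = 2058/261833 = 0.01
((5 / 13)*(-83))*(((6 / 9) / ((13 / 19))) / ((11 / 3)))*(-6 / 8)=23655 / 3718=6.36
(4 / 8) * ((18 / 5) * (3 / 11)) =27 / 55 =0.49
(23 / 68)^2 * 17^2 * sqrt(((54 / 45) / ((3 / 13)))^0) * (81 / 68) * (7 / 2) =299943 / 2176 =137.84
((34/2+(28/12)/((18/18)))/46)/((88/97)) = 2813/6072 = 0.46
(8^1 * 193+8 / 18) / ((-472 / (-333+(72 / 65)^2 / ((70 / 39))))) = 58381529 / 53690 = 1087.38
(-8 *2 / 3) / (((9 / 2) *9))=-32 / 243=-0.13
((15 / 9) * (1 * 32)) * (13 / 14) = 1040 / 21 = 49.52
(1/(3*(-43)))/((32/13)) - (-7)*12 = 346739/4128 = 84.00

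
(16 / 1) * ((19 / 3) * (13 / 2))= 1976 / 3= 658.67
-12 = -12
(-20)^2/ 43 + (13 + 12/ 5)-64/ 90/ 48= 143311/ 5805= 24.69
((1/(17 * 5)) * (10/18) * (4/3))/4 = 1/459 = 0.00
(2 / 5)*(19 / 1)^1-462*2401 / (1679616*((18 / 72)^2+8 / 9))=9196079 / 1331640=6.91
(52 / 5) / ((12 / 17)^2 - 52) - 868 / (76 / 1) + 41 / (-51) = -224035363 / 18028245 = -12.43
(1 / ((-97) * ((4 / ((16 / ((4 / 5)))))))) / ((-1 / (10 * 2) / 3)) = 300 / 97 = 3.09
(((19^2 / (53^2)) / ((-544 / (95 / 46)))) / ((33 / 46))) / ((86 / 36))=-0.00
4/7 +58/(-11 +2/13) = -4714/987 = -4.78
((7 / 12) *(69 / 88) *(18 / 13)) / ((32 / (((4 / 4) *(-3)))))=-4347 / 73216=-0.06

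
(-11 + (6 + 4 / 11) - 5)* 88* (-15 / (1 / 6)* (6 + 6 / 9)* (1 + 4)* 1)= 2544000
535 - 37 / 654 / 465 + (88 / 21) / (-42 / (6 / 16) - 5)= 44413802429 / 83022030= 534.96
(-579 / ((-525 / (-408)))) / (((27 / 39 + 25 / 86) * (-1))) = 88035792 / 192325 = 457.74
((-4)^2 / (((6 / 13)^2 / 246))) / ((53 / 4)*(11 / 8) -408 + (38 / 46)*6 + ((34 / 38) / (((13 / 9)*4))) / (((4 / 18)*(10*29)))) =-1461178650880 / 30431564769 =-48.02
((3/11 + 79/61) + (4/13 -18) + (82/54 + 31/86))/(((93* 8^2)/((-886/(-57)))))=-127823281577/3435863251392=-0.04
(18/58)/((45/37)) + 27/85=1412/2465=0.57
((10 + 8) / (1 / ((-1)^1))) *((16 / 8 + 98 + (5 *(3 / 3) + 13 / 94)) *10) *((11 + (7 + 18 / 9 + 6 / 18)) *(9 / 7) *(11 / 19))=-1790503110 / 6251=-286434.67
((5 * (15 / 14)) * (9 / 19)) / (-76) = -675 / 20216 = -0.03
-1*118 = -118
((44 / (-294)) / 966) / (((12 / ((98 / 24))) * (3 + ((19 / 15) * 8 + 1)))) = -55 / 14745024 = -0.00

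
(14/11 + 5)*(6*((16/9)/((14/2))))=9.56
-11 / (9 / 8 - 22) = 88 / 167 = 0.53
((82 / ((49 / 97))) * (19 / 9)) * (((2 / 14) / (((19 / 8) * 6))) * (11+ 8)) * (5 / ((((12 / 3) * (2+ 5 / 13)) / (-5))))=-49115950 / 287091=-171.08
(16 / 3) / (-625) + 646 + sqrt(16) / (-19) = 23005946 / 35625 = 645.78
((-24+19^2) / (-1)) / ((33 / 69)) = -7751 / 11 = -704.64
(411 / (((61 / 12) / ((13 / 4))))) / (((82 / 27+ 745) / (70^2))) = 2120636700 / 1232017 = 1721.27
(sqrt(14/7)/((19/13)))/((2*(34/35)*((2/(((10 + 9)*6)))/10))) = 283.88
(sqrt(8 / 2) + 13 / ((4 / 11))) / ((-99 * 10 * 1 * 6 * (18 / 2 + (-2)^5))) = 151 / 546480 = 0.00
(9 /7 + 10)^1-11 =2 /7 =0.29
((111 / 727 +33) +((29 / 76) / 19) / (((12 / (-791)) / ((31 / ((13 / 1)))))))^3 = 118539850546929731550180219125 / 4392164600501067480010752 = 26988.94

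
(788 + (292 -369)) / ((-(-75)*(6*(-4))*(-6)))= 79 / 1200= 0.07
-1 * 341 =-341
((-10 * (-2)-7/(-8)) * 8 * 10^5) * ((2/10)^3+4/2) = 33533600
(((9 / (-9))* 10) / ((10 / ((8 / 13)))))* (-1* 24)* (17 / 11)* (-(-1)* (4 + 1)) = 16320 / 143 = 114.13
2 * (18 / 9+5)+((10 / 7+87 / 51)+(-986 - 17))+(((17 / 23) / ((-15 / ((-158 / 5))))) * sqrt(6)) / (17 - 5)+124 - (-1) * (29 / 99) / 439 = -4457443631 / 5171859+1343 * sqrt(6) / 10350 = -861.55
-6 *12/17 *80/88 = -720/187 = -3.85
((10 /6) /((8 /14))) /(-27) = -35 /324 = -0.11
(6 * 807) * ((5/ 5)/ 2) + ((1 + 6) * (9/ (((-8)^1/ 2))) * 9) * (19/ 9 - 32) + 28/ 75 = 1997437/ 300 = 6658.12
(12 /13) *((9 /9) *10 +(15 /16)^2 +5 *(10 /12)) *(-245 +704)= 6374.69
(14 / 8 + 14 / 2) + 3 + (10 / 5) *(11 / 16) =105 / 8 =13.12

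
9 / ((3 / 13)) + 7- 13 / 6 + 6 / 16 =44.21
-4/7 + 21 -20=3/7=0.43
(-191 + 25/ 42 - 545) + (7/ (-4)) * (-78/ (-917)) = -2023508/ 2751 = -735.55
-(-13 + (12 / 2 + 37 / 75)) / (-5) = -488 / 375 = -1.30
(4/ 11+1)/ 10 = 3/ 22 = 0.14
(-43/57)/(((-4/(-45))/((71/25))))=-9159/380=-24.10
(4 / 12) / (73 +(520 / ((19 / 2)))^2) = 0.00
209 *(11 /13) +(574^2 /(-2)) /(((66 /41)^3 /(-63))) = 516639519887 /207636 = 2488198.19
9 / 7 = 1.29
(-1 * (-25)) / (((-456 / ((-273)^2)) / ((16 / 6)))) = -207025 / 19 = -10896.05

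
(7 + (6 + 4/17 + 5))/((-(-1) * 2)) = 155/17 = 9.12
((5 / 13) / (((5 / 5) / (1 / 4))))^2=25 / 2704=0.01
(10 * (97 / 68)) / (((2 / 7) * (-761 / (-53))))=179935 / 51748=3.48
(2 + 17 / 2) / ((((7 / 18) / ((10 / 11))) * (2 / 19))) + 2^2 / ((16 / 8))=2587 / 11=235.18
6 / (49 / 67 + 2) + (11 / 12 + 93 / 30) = 22741 / 3660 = 6.21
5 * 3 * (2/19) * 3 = 90/19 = 4.74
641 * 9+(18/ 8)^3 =369945/ 64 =5780.39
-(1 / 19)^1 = -1 / 19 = -0.05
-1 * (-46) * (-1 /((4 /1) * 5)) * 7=-161 /10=-16.10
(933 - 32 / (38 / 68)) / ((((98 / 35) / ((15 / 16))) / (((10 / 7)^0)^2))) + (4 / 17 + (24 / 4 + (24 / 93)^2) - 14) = 2836014163 / 9932896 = 285.52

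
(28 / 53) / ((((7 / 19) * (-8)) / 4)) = -38 / 53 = -0.72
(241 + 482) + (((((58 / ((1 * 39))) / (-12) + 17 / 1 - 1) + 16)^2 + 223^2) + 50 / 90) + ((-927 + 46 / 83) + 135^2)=312529565159 / 4544748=68767.19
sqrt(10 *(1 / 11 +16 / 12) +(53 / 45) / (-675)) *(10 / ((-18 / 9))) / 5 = -sqrt(785097555) / 7425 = -3.77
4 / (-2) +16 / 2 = 6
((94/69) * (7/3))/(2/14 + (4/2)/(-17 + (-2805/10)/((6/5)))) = 4619818/196029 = 23.57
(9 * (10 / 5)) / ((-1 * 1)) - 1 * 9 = -27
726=726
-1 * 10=-10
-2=-2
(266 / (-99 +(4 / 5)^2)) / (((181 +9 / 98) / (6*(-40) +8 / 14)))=156035600 / 43639873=3.58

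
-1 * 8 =-8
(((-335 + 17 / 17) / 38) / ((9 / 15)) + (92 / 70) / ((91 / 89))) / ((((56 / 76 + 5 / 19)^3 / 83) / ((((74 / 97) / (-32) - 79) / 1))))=259965714901 / 2965872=87652.37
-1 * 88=-88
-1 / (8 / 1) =-1 / 8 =-0.12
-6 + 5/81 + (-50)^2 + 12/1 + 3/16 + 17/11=35751121/14256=2507.79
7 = 7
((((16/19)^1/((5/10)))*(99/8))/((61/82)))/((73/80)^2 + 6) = 207820800/50681911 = 4.10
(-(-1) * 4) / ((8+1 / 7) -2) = 28 / 43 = 0.65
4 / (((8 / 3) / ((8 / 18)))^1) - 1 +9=26 / 3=8.67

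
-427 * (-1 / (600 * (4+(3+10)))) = 427 / 10200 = 0.04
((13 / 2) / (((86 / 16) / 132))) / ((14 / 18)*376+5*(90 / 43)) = 30888 / 58613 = 0.53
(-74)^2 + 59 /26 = 142435 /26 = 5478.27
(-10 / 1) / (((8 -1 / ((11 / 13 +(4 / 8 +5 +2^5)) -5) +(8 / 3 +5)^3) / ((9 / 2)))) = -351135 / 3578453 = -0.10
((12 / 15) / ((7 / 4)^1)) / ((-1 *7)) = -16 / 245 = -0.07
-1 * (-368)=368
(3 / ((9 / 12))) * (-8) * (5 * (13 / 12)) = -520 / 3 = -173.33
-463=-463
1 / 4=0.25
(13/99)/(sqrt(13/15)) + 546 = sqrt(195)/99 + 546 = 546.14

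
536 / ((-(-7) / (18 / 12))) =804 / 7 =114.86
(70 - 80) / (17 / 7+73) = -35 / 264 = -0.13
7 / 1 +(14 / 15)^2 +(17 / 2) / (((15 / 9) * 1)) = 5837 / 450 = 12.97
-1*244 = -244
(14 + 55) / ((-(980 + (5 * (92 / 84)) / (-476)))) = -689724 / 9795965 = -0.07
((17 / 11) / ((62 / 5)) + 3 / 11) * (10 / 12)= 1355 / 4092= 0.33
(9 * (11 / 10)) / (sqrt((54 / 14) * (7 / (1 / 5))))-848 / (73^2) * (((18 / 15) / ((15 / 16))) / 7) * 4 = -108544 / 932575 +11 * sqrt(15) / 50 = 0.74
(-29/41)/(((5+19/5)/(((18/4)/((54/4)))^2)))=-145/16236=-0.01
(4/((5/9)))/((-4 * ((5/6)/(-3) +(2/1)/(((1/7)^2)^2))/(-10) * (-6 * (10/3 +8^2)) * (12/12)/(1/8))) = -81/69836248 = -0.00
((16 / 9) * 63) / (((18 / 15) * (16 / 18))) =105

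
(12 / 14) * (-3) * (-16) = 288 / 7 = 41.14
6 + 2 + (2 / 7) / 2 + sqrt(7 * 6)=sqrt(42) + 57 / 7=14.62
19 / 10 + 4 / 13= 287 / 130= 2.21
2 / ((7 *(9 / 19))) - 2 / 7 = 0.32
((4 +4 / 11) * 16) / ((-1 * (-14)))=384 / 77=4.99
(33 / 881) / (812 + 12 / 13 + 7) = 13 / 284563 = 0.00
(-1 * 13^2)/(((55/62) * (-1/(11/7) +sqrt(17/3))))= -57629 * sqrt(51)/4775- 110019/4775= -109.23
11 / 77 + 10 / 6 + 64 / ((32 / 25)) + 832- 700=183.81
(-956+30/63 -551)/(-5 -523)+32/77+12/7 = 4.98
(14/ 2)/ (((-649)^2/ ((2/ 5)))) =14/ 2106005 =0.00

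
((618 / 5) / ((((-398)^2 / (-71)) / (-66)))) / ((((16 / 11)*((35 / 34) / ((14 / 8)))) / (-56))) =-947698983 / 3960100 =-239.31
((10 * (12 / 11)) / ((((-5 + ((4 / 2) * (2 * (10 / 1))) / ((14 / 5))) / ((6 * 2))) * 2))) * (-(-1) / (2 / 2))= 1008 / 143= 7.05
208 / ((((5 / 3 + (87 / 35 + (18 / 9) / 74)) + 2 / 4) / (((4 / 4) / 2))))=808080 / 36359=22.23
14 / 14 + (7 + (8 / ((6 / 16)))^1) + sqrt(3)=sqrt(3) + 88 / 3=31.07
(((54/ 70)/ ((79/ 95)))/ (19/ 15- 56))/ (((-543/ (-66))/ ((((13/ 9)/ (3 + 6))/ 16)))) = -13585/ 657410824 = -0.00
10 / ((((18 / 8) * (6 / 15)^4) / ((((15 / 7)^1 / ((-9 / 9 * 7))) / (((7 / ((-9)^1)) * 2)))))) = 46875 / 1372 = 34.17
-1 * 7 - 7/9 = -70/9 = -7.78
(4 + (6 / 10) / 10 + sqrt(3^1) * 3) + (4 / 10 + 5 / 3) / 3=2137 / 450 + 3 * sqrt(3)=9.95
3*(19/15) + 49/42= 4.97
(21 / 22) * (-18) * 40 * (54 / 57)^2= -2449440 / 3971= -616.83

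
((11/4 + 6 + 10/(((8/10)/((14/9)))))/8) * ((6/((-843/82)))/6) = -41615/121392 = -0.34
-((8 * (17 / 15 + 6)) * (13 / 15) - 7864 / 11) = 1646992 / 2475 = 665.45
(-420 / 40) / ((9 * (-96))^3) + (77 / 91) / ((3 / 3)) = 4729798747 / 5589762048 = 0.85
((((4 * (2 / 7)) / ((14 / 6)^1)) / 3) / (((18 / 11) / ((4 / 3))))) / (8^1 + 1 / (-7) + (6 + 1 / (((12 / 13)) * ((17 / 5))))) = 11968 / 1275309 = 0.01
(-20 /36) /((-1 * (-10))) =-1 /18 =-0.06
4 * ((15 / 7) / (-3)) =-20 / 7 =-2.86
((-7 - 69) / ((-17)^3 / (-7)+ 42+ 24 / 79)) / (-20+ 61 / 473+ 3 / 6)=190232 / 36081925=0.01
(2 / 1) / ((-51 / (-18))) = 12 / 17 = 0.71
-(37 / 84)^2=-1369 / 7056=-0.19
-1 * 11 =-11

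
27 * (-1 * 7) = -189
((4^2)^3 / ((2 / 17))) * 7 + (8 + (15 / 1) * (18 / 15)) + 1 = 243739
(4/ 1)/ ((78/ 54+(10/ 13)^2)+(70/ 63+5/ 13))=1521/ 1343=1.13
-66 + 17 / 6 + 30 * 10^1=1421 / 6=236.83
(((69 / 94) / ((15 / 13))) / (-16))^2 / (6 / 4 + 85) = 89401 / 4891609600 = 0.00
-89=-89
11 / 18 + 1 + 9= 191 / 18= 10.61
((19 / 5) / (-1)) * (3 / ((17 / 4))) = -228 / 85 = -2.68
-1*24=-24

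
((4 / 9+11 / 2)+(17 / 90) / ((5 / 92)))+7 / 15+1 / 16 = 11939 / 1200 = 9.95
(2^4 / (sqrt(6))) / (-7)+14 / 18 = 7 / 9 -8 * sqrt(6) / 21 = -0.16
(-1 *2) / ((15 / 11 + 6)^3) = -2662 / 531441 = -0.01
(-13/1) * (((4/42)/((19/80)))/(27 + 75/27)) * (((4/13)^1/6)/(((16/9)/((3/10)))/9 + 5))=-3888/2450525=-0.00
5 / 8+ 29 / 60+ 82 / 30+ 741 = 89381 / 120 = 744.84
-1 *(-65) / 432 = 65 / 432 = 0.15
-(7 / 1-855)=848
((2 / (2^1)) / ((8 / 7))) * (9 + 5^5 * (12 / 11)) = 2990.83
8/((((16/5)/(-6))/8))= -120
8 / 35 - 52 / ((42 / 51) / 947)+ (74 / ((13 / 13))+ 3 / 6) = -4180509 / 70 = -59721.56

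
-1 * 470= -470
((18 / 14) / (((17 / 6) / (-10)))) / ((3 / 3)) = -540 / 119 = -4.54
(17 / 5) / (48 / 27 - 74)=-153 / 3250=-0.05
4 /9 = 0.44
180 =180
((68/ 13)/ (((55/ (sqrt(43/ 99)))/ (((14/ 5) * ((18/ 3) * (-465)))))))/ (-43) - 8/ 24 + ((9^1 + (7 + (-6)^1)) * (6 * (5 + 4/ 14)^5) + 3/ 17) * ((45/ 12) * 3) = 177072 * sqrt(473)/ 338195 + 9548668542859/ 3428628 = 2784993.76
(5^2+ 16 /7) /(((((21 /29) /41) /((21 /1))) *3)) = 227099 /21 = 10814.24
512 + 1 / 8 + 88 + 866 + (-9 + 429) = 15089 / 8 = 1886.12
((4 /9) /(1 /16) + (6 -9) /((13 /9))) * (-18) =-1178 /13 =-90.62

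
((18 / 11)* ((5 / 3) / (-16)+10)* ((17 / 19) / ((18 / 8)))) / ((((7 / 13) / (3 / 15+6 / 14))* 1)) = 1105 / 147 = 7.52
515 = 515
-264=-264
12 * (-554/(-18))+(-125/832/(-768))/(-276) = 65134657411/176357376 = 369.33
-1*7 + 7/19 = -126/19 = -6.63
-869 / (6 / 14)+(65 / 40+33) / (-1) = -49495 / 24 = -2062.29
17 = 17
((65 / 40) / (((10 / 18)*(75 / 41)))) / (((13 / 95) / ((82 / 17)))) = 95817 / 1700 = 56.36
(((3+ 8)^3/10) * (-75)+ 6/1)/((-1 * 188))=53.07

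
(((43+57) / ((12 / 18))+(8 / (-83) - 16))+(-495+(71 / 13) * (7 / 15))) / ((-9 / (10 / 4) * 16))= 2901547 / 466128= 6.22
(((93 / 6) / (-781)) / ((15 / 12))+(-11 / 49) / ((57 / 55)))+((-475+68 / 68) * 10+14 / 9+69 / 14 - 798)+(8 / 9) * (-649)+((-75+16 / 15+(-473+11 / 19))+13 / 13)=-29029143083 / 4362666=-6653.99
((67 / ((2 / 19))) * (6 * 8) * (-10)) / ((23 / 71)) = -21691920 / 23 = -943126.96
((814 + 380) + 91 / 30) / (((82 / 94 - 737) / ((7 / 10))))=-11814719 / 10379400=-1.14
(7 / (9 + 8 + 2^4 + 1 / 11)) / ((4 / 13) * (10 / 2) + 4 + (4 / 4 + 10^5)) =11 / 5200340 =0.00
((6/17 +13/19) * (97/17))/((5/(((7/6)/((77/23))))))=149477/362406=0.41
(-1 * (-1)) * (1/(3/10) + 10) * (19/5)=152/3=50.67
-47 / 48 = -0.98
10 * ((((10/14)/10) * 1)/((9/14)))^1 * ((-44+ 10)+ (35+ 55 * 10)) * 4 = 22040/9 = 2448.89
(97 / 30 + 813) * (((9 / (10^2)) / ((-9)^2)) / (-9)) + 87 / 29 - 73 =-17034487 / 243000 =-70.10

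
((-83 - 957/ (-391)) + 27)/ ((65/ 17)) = -20939/ 1495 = -14.01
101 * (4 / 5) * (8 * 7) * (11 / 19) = 248864 / 95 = 2619.62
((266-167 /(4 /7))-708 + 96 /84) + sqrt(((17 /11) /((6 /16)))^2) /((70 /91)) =-3362203 /4620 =-727.75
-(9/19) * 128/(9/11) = -1408/19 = -74.11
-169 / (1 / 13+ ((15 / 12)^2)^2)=-562432 / 8381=-67.11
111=111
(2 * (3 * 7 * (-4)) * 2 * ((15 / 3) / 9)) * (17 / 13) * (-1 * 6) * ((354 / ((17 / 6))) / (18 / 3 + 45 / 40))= 6343680 / 247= 25682.91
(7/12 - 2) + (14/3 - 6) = -11/4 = -2.75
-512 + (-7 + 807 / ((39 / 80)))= 14773 / 13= 1136.38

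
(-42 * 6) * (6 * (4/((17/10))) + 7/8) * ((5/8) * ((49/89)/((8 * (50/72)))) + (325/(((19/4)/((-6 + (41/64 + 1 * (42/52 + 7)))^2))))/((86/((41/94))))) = -14727120142030317/1819756257280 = -8092.91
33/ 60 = 11/ 20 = 0.55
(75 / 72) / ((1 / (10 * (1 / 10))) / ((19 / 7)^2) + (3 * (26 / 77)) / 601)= 417649925 / 55097544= 7.58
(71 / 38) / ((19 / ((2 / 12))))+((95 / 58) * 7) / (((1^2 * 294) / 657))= 5636557 / 219849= 25.64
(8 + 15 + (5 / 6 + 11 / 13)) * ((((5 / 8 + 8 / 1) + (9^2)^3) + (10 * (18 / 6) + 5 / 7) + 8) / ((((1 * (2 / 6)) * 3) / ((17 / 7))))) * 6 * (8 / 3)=139143647225 / 273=509683689.47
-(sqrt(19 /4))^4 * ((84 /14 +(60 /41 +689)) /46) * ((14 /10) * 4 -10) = 22678381 /15088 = 1503.07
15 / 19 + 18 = 357 / 19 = 18.79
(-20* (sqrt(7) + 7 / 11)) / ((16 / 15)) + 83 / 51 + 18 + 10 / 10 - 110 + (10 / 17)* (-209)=-503207 / 2244 - 75* sqrt(7) / 4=-273.85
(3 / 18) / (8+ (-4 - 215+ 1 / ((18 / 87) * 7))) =-7 / 8833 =-0.00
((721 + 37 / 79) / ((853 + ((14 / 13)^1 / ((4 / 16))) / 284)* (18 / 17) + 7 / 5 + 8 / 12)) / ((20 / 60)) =40244590620 / 16832240149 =2.39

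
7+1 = 8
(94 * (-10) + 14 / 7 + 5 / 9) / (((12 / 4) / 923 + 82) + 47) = -7787351 / 1071630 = -7.27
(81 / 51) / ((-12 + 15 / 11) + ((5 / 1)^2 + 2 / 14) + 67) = 693 / 35564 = 0.02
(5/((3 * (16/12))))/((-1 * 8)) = -5/32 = -0.16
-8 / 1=-8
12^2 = 144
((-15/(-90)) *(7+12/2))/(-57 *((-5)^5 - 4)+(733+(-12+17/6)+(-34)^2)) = 13/1081397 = 0.00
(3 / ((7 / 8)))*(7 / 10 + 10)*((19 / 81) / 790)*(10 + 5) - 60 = -1489034 / 24885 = -59.84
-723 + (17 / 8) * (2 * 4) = -706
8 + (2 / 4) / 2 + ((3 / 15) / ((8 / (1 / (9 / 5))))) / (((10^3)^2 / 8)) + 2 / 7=537750007 / 63000000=8.54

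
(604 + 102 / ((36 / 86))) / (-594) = -2543 / 1782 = -1.43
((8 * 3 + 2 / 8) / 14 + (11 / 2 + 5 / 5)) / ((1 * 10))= 0.82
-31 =-31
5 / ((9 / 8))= 40 / 9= 4.44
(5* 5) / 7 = 25 / 7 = 3.57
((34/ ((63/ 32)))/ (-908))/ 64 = -17/ 57204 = -0.00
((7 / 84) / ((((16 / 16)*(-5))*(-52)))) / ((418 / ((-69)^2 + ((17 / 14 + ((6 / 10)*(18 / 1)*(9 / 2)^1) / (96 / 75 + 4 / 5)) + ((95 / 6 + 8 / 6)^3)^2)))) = 108679077100603 / 5537066895360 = 19.63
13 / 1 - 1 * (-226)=239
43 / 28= 1.54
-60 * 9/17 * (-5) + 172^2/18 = 275764/153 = 1802.38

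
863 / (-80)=-863 / 80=-10.79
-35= -35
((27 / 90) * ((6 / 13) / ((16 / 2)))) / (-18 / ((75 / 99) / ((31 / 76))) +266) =855 / 12661636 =0.00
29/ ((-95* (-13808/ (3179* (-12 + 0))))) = -276573/ 327940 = -0.84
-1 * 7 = -7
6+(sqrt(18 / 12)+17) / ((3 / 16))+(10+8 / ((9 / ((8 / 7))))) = 8 * sqrt(6) / 3+6784 / 63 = 114.21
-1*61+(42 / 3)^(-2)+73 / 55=-59.67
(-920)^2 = 846400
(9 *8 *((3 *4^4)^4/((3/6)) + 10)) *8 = 400771988330112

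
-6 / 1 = -6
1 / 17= 0.06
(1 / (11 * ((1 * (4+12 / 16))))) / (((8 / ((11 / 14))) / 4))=0.01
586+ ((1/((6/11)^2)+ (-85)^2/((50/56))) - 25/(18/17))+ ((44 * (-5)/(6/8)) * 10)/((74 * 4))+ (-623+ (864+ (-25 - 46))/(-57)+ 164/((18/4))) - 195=198727837/25308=7852.37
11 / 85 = 0.13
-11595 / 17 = -682.06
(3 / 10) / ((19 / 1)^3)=3 / 68590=0.00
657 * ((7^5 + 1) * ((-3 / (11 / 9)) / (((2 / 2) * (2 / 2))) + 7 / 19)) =-437698656 / 19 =-23036771.37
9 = 9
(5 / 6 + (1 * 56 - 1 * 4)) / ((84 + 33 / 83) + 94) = 0.30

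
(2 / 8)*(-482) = -241 / 2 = -120.50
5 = 5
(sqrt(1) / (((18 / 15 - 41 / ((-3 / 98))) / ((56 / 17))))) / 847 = 0.00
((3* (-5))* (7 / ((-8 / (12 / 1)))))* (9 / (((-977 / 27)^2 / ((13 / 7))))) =3838185 / 1909058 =2.01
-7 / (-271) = 7 / 271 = 0.03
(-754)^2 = 568516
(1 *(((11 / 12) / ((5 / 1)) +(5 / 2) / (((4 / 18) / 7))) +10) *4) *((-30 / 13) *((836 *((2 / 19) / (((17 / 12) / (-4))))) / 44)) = 1024512 / 221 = 4635.80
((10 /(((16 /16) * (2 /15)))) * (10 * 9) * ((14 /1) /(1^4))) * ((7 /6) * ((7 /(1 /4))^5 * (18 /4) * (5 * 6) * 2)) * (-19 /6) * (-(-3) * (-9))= 43802473317120000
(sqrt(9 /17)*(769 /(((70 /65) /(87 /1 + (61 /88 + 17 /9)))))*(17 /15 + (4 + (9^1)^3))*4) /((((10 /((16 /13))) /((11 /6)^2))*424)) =1652233848023*sqrt(17) /51086700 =133348.50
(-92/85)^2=8464/7225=1.17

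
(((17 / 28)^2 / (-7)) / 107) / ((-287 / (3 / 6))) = 289 / 337061984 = 0.00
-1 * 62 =-62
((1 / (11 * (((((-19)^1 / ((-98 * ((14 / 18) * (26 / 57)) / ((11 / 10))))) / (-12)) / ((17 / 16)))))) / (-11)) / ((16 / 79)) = 29942185 / 34595352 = 0.87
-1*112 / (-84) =4 / 3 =1.33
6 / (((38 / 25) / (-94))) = -7050 / 19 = -371.05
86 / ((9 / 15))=143.33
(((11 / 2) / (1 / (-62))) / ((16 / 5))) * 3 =-5115 / 16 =-319.69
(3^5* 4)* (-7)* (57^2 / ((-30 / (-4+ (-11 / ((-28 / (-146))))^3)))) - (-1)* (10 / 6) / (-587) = -239966119270020127 / 1725780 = -139047919937.66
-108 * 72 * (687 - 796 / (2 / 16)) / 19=2325024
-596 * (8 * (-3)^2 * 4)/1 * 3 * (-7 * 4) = 14418432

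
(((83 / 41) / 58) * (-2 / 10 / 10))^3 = -571787 / 1680914269000000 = -0.00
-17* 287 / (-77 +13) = 4879 / 64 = 76.23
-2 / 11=-0.18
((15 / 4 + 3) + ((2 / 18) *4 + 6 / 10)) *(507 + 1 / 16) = 11382539 / 2880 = 3952.27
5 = 5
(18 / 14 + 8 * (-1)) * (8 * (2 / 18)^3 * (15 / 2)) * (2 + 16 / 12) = -9400 / 5103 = -1.84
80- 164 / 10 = 318 / 5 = 63.60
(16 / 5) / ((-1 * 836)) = -4 / 1045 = -0.00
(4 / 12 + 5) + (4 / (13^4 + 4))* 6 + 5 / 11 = 5.79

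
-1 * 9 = -9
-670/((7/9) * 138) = -1005/161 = -6.24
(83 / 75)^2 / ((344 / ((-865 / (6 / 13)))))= -6.67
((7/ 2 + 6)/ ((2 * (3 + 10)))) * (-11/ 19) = -11/ 52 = -0.21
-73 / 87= -0.84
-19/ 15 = -1.27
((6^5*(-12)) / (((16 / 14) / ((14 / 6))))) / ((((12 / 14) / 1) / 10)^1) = -2222640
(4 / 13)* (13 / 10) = 0.40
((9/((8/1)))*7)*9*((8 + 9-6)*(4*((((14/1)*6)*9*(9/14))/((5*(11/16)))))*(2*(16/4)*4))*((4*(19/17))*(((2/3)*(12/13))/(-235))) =-42890674176/259675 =-165170.59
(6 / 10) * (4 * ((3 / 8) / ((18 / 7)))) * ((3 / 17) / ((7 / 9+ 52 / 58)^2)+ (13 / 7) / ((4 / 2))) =45065231 / 129858920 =0.35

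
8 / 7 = 1.14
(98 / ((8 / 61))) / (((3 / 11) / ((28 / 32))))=230153 / 96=2397.43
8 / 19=0.42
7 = 7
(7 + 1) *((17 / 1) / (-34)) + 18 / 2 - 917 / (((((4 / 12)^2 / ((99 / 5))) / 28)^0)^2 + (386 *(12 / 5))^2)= 107254320 / 21455449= 5.00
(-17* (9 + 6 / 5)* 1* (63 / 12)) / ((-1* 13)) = 18207 / 260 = 70.03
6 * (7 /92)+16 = 16.46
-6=-6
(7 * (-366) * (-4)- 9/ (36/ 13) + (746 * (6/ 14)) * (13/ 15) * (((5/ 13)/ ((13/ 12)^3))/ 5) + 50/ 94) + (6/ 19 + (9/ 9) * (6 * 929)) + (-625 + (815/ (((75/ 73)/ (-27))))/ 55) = 223911962422947/ 15106791700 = 14821.94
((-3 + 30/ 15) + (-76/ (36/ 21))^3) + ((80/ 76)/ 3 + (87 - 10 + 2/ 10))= -223304162/ 2565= -87058.15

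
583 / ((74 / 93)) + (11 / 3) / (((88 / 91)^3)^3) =2355716318656523297095 / 3193554580273102848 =737.65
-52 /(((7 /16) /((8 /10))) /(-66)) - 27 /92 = 6275.36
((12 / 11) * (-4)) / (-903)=16 / 3311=0.00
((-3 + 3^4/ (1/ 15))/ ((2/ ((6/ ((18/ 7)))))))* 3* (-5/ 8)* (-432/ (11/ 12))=13744080/ 11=1249461.82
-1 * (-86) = 86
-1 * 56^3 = -175616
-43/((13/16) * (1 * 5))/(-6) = 344/195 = 1.76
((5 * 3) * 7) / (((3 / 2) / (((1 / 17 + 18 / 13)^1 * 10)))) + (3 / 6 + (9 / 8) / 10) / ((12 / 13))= 214508777 / 212160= 1011.07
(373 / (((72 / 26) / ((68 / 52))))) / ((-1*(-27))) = 6341 / 972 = 6.52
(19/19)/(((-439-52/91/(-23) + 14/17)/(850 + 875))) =-4721325/1199221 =-3.94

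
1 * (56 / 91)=8 / 13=0.62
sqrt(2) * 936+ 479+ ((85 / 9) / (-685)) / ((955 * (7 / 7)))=564029668 / 1177515+ 936 * sqrt(2)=1802.70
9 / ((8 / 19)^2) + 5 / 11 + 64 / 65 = 2388891 / 45760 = 52.20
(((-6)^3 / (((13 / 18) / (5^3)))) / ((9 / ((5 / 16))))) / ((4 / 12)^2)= -151875 / 13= -11682.69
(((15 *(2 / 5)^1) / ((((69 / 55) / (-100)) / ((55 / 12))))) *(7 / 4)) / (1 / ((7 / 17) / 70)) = -105875 / 4692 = -22.57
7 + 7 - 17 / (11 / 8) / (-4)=188 / 11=17.09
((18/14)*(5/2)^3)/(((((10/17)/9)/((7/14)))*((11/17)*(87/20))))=975375/17864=54.60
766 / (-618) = -383 / 309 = -1.24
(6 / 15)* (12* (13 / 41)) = 312 / 205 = 1.52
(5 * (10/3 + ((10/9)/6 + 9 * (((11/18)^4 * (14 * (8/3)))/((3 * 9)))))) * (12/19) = 6205040/373977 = 16.59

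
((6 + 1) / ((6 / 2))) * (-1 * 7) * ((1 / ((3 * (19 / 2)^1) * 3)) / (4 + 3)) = -0.03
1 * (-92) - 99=-191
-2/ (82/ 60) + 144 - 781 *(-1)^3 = 923.54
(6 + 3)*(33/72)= 33/8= 4.12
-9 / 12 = -3 / 4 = -0.75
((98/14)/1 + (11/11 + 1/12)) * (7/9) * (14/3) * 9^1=4753/18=264.06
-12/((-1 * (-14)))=-6/7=-0.86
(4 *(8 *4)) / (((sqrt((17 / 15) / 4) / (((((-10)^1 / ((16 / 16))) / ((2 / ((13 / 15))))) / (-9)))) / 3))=3328 *sqrt(255) / 153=347.35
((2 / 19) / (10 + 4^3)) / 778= 0.00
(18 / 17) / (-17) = -18 / 289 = -0.06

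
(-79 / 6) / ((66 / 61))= -4819 / 396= -12.17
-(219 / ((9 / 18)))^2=-191844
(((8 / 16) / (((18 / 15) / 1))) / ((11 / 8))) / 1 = 10 / 33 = 0.30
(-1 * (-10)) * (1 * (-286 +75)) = -2110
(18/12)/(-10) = -3/20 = -0.15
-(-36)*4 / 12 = 12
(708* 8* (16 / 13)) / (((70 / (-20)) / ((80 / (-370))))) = 1449984 / 3367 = 430.65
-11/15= -0.73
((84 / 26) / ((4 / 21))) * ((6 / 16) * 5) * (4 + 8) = 19845 / 52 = 381.63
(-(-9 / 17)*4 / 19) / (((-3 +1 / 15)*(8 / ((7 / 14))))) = -135 / 56848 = -0.00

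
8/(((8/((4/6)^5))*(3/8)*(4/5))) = 320/729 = 0.44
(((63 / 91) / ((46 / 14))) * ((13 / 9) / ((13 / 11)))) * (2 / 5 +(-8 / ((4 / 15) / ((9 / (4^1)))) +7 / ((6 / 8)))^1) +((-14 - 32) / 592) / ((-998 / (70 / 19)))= -14.88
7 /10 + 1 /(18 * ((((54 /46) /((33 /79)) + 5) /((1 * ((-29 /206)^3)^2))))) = 9513292419030838793 /13590416666541911040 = 0.70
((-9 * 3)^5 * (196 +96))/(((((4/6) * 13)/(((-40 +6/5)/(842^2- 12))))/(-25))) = -1524069157005/2304094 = -661461.36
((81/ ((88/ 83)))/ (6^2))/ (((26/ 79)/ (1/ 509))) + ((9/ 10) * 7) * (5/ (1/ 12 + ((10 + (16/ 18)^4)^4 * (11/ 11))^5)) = 1731453862400039559773571577031891266588329897996984247295693812825138247404017159686198357204344485591/ 136677499298133418471301491041572893707249447032485893010286777084307643869637667304763007154991075851328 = 0.01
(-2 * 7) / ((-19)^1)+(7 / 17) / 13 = 0.77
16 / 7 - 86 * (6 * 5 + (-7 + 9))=-19248 / 7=-2749.71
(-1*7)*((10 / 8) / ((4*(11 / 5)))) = -175 / 176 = -0.99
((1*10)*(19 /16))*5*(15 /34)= 7125 /272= 26.19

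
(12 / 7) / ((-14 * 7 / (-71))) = 426 / 343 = 1.24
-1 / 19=-0.05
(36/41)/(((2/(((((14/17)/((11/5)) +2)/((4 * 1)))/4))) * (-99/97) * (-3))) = 3589/168674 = 0.02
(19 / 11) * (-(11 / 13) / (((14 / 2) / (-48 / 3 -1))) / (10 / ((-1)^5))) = -323 / 910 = -0.35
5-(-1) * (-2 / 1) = 3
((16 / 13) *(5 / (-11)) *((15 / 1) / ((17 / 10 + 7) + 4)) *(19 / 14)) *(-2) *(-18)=-4104000 / 127127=-32.28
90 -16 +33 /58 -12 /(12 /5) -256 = -10813 /58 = -186.43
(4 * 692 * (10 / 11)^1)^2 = 766182400 / 121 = 6332085.95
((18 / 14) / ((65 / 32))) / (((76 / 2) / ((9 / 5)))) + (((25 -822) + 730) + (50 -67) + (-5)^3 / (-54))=-190595491 / 2334150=-81.66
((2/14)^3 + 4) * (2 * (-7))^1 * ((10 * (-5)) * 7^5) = 47093900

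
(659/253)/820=0.00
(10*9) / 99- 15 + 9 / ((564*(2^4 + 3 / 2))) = -509917 / 36190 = -14.09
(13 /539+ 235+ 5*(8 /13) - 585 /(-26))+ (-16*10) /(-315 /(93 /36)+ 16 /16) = 13761093627 /52538486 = 261.92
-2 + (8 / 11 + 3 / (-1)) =-47 / 11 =-4.27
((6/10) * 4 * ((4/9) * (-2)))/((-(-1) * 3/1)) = -32/45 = -0.71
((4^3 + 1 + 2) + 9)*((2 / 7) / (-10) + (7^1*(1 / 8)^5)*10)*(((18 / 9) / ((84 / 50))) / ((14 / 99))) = -47523465 / 2809856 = -16.91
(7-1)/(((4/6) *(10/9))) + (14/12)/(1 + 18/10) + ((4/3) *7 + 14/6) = 1211/60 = 20.18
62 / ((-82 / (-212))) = 6572 / 41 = 160.29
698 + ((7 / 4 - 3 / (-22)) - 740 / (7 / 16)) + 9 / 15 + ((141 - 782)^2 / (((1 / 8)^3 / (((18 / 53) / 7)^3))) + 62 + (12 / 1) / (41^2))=436183532645319297 / 18884788404020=23097.08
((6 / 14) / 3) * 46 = 46 / 7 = 6.57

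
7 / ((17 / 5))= 35 / 17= 2.06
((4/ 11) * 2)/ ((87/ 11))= 8/ 87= 0.09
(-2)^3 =-8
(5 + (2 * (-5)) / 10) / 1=4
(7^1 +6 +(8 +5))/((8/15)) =195/4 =48.75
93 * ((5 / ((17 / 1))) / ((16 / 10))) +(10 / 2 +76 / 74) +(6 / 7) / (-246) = 33388279 / 1444184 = 23.12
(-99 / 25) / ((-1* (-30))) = -33 / 250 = -0.13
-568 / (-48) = 71 / 6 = 11.83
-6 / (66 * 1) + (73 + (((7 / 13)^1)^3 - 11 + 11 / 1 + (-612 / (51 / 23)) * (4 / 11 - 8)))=52701015 / 24167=2180.70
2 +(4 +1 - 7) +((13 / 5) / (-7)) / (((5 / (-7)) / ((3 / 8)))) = 39 / 200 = 0.20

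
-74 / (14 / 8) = -296 / 7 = -42.29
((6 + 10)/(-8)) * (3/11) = -6/11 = -0.55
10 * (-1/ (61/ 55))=-550/ 61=-9.02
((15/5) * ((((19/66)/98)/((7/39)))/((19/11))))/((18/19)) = 0.03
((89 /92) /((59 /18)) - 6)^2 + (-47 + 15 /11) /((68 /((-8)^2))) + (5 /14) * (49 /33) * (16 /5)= -3271747045 /375655596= -8.71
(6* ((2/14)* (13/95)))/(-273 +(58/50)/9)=-1755/4082834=-0.00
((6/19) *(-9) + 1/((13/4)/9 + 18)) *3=-105030/12559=-8.36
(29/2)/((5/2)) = 29/5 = 5.80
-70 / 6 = -35 / 3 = -11.67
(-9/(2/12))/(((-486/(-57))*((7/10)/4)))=-760/21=-36.19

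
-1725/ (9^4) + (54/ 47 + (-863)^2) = 76554151814/ 102789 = 744769.89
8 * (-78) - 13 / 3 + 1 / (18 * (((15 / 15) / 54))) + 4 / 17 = -31880 / 51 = -625.10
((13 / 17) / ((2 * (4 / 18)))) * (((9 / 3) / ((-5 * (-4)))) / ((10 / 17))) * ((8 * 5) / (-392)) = -351 / 7840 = -0.04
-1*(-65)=65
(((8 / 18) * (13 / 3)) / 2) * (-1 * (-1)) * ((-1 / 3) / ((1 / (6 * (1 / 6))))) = -26 / 81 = -0.32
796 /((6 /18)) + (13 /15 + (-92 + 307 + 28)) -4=39418 /15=2627.87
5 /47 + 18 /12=151 /94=1.61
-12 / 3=-4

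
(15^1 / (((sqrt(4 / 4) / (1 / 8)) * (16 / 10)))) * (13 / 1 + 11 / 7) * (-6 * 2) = -11475 / 56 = -204.91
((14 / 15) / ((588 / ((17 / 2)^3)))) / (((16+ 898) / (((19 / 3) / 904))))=93347 / 12492990720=0.00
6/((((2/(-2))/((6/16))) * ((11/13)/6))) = -351/22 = -15.95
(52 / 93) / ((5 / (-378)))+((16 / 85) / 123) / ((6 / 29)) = -41093504 / 972315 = -42.26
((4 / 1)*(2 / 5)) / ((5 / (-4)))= -32 / 25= -1.28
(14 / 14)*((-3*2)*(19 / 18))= -19 / 3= -6.33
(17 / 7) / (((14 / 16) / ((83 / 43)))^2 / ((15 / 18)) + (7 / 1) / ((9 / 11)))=0.28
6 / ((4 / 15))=45 / 2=22.50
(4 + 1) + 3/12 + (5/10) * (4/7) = 155/28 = 5.54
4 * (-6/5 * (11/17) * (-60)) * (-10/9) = -207.06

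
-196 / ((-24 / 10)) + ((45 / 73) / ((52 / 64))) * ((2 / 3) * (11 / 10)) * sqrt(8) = 1056 * sqrt(2) / 949 + 245 / 3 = 83.24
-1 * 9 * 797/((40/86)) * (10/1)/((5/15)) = -925317/2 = -462658.50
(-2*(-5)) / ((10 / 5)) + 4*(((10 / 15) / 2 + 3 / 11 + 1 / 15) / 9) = 2623 / 495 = 5.30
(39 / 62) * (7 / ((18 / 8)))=182 / 93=1.96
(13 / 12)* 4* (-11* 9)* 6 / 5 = -2574 / 5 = -514.80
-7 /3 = -2.33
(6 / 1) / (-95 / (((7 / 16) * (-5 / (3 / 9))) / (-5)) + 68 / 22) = -693 / 8003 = -0.09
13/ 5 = 2.60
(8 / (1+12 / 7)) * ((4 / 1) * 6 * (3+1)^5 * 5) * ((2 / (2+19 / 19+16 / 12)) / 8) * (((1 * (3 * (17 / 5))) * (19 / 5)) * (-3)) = -157925376 / 65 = -2429621.17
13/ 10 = 1.30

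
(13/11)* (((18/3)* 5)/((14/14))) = 390/11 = 35.45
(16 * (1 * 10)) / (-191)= -160 / 191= -0.84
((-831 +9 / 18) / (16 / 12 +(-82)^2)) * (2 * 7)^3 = -1709169 / 5044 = -338.85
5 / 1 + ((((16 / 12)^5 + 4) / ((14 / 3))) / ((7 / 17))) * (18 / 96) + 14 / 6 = 86099 / 10584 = 8.13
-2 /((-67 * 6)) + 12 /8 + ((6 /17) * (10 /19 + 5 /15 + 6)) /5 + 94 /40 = 331427 /76380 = 4.34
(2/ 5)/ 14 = 1/ 35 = 0.03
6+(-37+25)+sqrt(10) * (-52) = -52 * sqrt(10) - 6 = -170.44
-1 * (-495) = 495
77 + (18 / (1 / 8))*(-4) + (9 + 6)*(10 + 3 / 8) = -2747 / 8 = -343.38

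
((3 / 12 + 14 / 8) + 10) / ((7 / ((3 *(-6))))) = -216 / 7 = -30.86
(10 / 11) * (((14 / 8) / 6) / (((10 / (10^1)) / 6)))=35 / 22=1.59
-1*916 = -916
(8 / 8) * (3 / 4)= 3 / 4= 0.75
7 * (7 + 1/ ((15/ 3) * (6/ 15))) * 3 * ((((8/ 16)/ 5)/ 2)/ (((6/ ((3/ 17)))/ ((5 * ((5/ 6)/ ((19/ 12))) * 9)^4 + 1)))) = 2583401960223/ 35447312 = 72880.05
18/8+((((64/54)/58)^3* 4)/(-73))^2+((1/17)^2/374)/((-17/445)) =10153141160768848611400494233/4512992944835452201424534124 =2.25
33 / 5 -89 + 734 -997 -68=-2067 / 5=-413.40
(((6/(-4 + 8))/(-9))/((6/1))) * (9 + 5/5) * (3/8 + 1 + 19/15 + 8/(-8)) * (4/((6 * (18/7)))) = -1379/11664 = -0.12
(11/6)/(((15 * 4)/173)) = 1903/360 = 5.29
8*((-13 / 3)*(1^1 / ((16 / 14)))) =-91 / 3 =-30.33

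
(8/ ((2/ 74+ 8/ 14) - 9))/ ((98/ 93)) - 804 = -3065073/ 3808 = -804.90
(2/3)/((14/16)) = 16/21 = 0.76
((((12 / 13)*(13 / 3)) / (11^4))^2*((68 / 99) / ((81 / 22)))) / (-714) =-64 / 3281620109229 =-0.00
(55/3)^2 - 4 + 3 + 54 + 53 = 3979/9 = 442.11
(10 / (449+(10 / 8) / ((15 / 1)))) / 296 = 15 / 199393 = 0.00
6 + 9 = 15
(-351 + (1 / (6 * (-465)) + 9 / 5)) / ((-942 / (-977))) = -951860813 / 2628180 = -362.17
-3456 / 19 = -181.89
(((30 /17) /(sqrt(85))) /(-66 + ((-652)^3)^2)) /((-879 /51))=-0.00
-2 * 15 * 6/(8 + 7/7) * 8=-160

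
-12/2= -6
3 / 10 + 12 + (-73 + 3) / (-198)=12527 / 990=12.65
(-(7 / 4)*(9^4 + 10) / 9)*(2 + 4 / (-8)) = -45997 / 24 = -1916.54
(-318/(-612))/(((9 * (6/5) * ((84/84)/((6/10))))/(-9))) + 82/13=16039/2652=6.05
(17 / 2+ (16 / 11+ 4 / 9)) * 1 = 2059 / 198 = 10.40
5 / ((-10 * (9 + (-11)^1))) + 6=25 / 4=6.25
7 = 7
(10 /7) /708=5 /2478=0.00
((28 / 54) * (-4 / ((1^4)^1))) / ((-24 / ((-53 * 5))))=-1855 / 81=-22.90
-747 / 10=-74.70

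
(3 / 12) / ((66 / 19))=19 / 264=0.07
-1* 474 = -474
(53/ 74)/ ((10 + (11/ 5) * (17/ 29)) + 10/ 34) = 130645/ 2112996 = 0.06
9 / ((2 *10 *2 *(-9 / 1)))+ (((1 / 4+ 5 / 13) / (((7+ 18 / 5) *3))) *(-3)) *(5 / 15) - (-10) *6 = 1652361 / 27560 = 59.96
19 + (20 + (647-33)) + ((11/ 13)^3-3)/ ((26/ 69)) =646.65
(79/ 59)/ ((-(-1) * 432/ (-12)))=-79/ 2124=-0.04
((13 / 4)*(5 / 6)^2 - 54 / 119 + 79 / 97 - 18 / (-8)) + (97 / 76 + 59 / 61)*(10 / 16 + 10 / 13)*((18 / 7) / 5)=81096778897 / 12522123432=6.48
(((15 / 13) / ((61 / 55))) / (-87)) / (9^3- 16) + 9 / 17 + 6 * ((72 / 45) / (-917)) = 663215195714 / 1278053330645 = 0.52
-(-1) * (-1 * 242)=-242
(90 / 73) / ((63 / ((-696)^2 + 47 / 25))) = 24220894 / 2555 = 9479.80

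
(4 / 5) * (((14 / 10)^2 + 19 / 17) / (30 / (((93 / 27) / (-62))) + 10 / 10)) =-5232 / 1145375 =-0.00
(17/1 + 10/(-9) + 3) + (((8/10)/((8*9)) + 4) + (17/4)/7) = 3291/140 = 23.51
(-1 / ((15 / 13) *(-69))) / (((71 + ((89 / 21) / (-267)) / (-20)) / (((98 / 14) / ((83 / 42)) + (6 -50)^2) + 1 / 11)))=28026180 / 81677893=0.34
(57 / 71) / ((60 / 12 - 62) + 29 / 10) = -570 / 38411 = -0.01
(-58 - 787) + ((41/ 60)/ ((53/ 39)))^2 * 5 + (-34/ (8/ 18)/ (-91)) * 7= -2447664963/ 2921360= -837.85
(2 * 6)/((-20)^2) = 3/100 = 0.03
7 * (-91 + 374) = 1981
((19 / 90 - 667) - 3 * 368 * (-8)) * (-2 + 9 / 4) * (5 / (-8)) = -734869 / 576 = -1275.81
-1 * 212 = -212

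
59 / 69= 0.86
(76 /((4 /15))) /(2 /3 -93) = -855 /277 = -3.09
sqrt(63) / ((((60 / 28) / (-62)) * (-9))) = 434 * sqrt(7) / 45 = 25.52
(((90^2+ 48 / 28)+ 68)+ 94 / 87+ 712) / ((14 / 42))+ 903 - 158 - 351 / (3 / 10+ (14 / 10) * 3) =5545023 / 203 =27315.38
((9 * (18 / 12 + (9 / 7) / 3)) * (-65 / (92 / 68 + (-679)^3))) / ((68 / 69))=72657 / 19868039296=0.00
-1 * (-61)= 61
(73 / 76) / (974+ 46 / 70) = 2555 / 2592588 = 0.00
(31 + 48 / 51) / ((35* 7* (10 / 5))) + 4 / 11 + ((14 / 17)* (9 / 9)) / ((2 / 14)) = 567513 / 91630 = 6.19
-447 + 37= -410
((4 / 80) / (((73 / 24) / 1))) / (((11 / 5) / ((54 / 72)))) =9 / 1606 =0.01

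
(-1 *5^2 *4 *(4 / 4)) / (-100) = 1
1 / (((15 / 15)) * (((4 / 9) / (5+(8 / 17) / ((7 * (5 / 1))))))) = 26847 / 2380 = 11.28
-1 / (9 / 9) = -1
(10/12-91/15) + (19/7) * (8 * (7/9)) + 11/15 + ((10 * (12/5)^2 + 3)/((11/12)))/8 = 10223/495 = 20.65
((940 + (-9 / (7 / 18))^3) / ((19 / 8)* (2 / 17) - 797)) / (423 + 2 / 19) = 5076407536 / 149386413729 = 0.03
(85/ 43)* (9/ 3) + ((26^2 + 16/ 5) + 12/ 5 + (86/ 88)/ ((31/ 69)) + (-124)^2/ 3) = 5115954823/ 879780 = 5815.04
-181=-181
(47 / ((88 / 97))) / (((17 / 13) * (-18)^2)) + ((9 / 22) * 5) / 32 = 16409 / 88128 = 0.19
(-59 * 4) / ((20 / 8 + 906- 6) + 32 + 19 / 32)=-7552 / 29923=-0.25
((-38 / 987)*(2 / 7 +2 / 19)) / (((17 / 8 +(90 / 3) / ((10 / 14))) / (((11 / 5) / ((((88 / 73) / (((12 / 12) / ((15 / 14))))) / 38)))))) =-576992 / 26130825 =-0.02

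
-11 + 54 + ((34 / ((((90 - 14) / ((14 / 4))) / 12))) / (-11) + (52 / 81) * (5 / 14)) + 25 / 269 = 1326544795 / 31877307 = 41.61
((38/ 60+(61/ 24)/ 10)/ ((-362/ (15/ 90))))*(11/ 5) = -781/ 868800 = -0.00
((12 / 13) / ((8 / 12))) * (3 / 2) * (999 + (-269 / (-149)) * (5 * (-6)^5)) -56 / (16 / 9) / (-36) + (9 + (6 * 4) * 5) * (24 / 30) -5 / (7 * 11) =-143606.09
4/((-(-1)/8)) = 32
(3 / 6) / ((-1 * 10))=-1 / 20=-0.05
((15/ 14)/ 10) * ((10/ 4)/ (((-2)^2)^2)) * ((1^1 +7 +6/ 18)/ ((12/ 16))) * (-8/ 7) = -125/ 588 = -0.21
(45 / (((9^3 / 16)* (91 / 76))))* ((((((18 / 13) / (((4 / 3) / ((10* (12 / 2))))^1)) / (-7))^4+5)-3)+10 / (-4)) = 2617032168918560 / 505466037531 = 5177.46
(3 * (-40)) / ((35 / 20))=-480 / 7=-68.57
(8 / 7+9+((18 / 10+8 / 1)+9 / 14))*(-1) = -1441 / 70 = -20.59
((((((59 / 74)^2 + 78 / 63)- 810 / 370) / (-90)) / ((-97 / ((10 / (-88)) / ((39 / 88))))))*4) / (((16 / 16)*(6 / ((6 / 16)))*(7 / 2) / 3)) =36271 / 18271254456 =0.00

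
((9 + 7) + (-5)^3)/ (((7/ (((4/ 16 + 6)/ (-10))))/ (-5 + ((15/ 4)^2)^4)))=1396596805025/ 3670016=380542.43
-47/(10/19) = -893/10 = -89.30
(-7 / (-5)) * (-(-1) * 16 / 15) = 112 / 75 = 1.49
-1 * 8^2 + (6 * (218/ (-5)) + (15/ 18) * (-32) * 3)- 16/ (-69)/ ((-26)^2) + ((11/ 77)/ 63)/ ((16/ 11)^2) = -889937548781/ 2194133760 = -405.60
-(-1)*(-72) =-72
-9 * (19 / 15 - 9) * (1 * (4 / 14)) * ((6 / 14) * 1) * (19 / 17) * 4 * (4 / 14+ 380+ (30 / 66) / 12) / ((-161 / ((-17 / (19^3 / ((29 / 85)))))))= 7093041096 / 93198476525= 0.08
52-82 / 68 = 1727 / 34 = 50.79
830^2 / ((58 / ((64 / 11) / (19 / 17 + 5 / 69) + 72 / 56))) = 57153555150 / 779317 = 73338.01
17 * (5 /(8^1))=85 /8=10.62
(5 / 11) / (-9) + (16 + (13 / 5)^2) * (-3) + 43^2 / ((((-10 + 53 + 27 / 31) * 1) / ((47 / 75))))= -141098711 / 3366000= -41.92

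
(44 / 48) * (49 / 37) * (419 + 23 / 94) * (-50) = -531036275 / 20868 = -25447.40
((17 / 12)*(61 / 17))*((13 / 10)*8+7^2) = 6039 / 20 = 301.95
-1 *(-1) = 1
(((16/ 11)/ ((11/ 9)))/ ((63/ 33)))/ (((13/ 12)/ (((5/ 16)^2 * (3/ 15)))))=45/ 4004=0.01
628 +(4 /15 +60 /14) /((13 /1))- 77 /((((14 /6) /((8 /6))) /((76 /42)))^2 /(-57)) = 355895042 /66885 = 5321.00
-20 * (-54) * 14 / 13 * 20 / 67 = 347.19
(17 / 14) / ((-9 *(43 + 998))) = -17 / 131166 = -0.00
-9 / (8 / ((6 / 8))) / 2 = -0.42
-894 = -894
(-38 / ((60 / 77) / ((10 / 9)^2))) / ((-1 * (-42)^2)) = 1045 / 30618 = 0.03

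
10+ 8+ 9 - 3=24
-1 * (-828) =828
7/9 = 0.78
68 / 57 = 1.19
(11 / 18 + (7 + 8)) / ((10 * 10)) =281 / 1800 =0.16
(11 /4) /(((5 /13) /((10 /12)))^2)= 1859 /144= 12.91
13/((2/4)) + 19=45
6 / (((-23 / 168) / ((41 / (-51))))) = 13776 / 391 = 35.23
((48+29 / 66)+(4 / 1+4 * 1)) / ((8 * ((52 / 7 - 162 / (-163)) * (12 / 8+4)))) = 850045 / 5581488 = 0.15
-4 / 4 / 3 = -1 / 3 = -0.33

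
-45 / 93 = -15 / 31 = -0.48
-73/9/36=-73/324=-0.23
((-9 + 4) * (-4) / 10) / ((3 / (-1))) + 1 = 1 / 3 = 0.33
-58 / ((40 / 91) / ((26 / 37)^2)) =-445991 / 6845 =-65.16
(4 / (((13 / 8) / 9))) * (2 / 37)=576 / 481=1.20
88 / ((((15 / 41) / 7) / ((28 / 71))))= 707168 / 1065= 664.01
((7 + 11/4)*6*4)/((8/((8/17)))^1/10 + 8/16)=1170/11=106.36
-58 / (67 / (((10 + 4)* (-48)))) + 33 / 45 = 585377 / 1005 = 582.46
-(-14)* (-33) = -462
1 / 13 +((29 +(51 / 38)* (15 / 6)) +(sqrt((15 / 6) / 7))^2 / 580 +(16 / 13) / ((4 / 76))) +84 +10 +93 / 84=8648581 / 57304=150.92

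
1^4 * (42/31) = 42/31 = 1.35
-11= -11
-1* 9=-9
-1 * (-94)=94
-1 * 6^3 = -216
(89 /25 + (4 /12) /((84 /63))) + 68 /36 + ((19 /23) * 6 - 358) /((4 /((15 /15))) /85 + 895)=8353631393 /1574835300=5.30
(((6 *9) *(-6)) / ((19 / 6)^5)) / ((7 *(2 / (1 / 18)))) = -69984 / 17332693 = -0.00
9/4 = 2.25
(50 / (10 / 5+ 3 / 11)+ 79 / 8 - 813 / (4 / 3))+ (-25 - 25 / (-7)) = -33561 / 56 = -599.30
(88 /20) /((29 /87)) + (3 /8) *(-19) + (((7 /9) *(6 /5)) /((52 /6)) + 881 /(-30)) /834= 3929087 /650520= 6.04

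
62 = 62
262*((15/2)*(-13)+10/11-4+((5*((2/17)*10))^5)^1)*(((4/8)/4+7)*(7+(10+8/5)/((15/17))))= 815576158341667461/3123685400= 261094205.69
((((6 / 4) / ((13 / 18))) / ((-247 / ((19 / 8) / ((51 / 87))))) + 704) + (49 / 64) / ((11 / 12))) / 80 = 356381297 / 40451840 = 8.81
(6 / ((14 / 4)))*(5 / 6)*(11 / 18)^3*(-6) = -6655 / 3402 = -1.96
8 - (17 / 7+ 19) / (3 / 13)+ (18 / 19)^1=-11160 / 133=-83.91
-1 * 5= -5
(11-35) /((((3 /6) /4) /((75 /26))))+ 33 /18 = -43057 /78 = -552.01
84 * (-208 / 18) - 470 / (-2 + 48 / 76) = -24461 / 39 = -627.21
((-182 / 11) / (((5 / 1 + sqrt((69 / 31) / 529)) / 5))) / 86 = -231725 / 1204258 + 65 * sqrt(2139) / 1204258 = -0.19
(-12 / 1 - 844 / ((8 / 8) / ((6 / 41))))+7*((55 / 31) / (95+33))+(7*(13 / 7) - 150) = -44318679 / 162688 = -272.42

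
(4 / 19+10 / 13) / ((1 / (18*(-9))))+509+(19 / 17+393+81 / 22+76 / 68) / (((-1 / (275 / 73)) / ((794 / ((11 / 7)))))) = -2559053617506 / 3371797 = -758958.39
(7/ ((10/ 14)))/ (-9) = -49/ 45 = -1.09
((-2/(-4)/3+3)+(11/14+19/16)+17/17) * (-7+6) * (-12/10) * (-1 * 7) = -2063/40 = -51.58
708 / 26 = 354 / 13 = 27.23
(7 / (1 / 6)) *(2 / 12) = 7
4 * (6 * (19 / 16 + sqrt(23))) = 57 / 2 + 24 * sqrt(23) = 143.60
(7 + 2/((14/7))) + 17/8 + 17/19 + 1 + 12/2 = 18.02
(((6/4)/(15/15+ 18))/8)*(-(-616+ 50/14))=12861/2128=6.04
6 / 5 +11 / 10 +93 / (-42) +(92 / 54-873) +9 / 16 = -13164199 / 15120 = -870.65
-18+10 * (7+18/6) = 82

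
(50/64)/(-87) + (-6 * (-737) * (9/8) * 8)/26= 55398491/36192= 1530.68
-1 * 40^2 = -1600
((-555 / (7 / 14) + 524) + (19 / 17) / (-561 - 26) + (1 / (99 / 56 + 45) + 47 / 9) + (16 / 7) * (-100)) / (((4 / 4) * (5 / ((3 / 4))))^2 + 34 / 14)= -148062832780 / 8575184217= -17.27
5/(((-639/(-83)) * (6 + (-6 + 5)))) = 83/639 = 0.13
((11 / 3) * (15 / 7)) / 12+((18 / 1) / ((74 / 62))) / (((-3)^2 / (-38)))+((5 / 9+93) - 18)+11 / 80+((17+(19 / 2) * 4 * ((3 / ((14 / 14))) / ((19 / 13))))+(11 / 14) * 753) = 130408261 / 186480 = 699.31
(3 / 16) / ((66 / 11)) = 1 / 32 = 0.03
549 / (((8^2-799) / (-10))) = 366 / 49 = 7.47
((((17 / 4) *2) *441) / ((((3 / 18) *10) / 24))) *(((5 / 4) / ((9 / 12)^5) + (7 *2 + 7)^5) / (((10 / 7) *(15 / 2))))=23147619783652 / 1125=20575662029.91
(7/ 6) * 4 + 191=587/ 3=195.67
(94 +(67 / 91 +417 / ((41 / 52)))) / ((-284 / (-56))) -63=2269301 / 37843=59.97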